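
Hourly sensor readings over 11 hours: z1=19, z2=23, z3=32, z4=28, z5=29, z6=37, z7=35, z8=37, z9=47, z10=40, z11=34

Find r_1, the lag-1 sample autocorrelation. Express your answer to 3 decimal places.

0.545

Mean z̄ = (19 + 23 + 32 + 28 + 29 + 37 + 35 + 37 + 47 + 40 + 34)/11 = 32.8182
Numerator Σ_{t=1}^{10}(z_t−z̄)(z_{t+1}−z̄) = 337.9669
Denominator Σ(z_t−z̄)² = 619.6364
r_1 = 337.9669 / 619.6364 = 0.545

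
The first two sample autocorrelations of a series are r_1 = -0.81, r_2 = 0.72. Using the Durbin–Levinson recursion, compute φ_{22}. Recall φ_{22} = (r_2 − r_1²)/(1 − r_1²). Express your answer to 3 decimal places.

φ_{22} = (r_2 − r_1²) / (1 − r_1²)
r_1² = (-0.81)² = 0.6561
Numerator = 0.72 − 0.6561 = 0.0639; denominator = 1 − 0.6561 = 0.3439
φ_{22} = 0.0639 / 0.3439 = 0.186

0.186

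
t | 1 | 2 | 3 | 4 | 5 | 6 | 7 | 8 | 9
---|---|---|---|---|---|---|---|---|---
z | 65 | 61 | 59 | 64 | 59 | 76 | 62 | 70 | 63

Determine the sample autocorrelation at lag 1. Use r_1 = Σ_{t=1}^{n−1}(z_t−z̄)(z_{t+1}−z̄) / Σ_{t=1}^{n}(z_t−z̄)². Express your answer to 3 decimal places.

-0.373

Mean z̄ = (65 + 61 + 59 + 64 + 59 + 76 + 62 + 70 + 63)/9 = 64.3333
Numerator Σ_{t=1}^{8}(z_t−z̄)(z_{t+1}−z̄) = -91.1111
Denominator Σ(z_t−z̄)² = 244.0000
r_1 = -91.1111 / 244.0000 = -0.373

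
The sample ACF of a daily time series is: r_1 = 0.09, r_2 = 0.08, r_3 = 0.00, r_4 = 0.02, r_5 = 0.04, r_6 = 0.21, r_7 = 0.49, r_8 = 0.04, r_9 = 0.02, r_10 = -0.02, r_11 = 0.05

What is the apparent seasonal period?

The largest autocorrelation is r_7 = 0.49; the remaining lags stay at or below 0.21.
The dominant spike at lag 7 indicates a seasonal period of 7.

7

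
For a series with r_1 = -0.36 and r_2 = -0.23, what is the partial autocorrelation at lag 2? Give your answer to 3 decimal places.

φ_{22} = (r_2 − r_1²) / (1 − r_1²)
r_1² = (-0.36)² = 0.1296
Numerator = -0.23 − 0.1296 = -0.3596; denominator = 1 − 0.1296 = 0.8704
φ_{22} = -0.3596 / 0.8704 = -0.413

-0.413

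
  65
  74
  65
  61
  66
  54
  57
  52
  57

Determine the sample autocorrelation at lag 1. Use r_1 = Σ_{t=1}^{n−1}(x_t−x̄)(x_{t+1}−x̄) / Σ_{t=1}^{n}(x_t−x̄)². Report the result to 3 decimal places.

Mean x̄ = (65 + 74 + 65 + 61 + 66 + 54 + 57 + 52 + 57)/9 = 61.2222
Numerator Σ_{t=1}^{8}(x_t−x̄)(x_{t+1}−x̄) = 168.5062
Denominator Σ(x_t−x̄)² = 387.5556
r_1 = 168.5062 / 387.5556 = 0.435

0.435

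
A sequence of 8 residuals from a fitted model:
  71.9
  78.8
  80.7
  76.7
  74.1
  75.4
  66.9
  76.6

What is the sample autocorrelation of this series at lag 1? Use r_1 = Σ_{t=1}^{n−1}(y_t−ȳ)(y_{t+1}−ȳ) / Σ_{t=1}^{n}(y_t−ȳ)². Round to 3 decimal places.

0.009

Mean ȳ = (71.9 + 78.8 + 80.7 + 76.7 + 74.1 + 75.4 + 66.9 + 76.6)/8 = 75.1375
Deviations from mean: -3.2375, 3.6625, 5.5625, 1.5625, -1.0375, 0.2625, -8.2375, 1.4625
Numerator Σ_{t=1}^{7}(y_t−ȳ)(y_{t+1}−ȳ) = 1.1036
Denominator Σ(y_t−ȳ)² = 128.4188
r_1 = 1.1036 / 128.4188 = 0.009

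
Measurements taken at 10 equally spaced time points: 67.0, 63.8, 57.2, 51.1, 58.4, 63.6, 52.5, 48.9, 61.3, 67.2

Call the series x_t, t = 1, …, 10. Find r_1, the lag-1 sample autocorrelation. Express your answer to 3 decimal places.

0.202

Mean x̄ = (67.0 + 63.8 + 57.2 + 51.1 + 58.4 + 63.6 + 52.5 + 48.9 + 61.3 + 67.2)/10 = 59.1000
Numerator Σ_{t=1}^{9}(x_t−x̄)(x_{t+1}−x̄) = 78.8500
Denominator Σ(x_t−x̄)² = 390.9000
r_1 = 78.8500 / 390.9000 = 0.202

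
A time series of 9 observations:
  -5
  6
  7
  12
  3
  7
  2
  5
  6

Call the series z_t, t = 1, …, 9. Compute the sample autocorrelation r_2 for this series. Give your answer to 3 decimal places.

Mean z̄ = (-5 + 6 + 7 + 12 + 3 + 7 + 2 + 5 + 6)/9 = 4.7778
Numerator Σ_{t=1}^{7}(z_t−z̄)(z_{t+2}−z̄) = 1.2346
Denominator Σ(z_t−z̄)² = 171.5556
r_2 = 1.2346 / 171.5556 = 0.007

0.007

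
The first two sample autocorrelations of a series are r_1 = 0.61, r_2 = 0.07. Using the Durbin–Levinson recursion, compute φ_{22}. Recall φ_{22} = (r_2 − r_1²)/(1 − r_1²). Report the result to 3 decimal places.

φ_{22} = (r_2 − r_1²) / (1 − r_1²)
r_1² = (0.61)² = 0.3721
Numerator = 0.07 − 0.3721 = -0.3021; denominator = 1 − 0.3721 = 0.6279
φ_{22} = -0.3021 / 0.6279 = -0.481

-0.481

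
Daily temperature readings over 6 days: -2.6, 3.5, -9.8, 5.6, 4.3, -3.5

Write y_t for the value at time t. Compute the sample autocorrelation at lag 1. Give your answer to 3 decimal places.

-0.499

Mean ȳ = (-2.6 + 3.5 − 9.8 + 5.6 + 4.3 − 3.5)/6 = -0.4167
Deviations from mean: -2.1833, 3.9167, -9.3833, 6.0167, 4.7167, -3.0833
Numerator Σ_{t=1}^{5}(y_t−ȳ)(y_{t+1}−ȳ) = -87.9236
Denominator Σ(y_t−ȳ)² = 176.1083
r_1 = -87.9236 / 176.1083 = -0.499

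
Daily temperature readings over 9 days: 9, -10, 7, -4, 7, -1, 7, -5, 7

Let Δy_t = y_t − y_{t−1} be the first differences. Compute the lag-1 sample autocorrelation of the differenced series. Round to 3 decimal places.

First differences Δy: -19, 17, -11, 11, -8, 8, -12, 12
Mean of differences = -0.2500
Numerator Σ(Δy_t−Δȳ)(Δy_{t+1}−Δȳ) = -1021.8125
Denominator Σ(Δy_t−Δȳ)² = 1307.5000
r_1(Δy) = -1021.8125 / 1307.5000 = -0.782

-0.782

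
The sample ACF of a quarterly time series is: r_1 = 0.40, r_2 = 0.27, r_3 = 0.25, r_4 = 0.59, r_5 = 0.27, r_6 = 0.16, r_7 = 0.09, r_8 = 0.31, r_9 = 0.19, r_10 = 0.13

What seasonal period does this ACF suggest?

4

The largest autocorrelation is r_4 = 0.59; the remaining lags stay at or below 0.40. The elevated value at lag 1 (0.40), dropping to 0.27 at lag 2, reflects decaying short-term dependence rather than seasonality.
The dominant spike at lag 4 indicates a seasonal period of 4.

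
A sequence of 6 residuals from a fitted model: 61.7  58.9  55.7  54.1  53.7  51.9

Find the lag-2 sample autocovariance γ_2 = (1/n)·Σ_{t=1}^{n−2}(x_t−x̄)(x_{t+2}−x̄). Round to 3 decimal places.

0.210

Mean x̄ = (61.7 + 58.9 + 55.7 + 54.1 + 53.7 + 51.9)/6 = 56.0000
Deviations: 5.7000, 2.9000, -0.3000, -1.9000, -2.3000, -4.1000
Σ_{t=1}^{4}(x_t−x̄)(x_{t+2}−x̄) = 1.2600
γ_2 = 1.2600 / 6 = 0.210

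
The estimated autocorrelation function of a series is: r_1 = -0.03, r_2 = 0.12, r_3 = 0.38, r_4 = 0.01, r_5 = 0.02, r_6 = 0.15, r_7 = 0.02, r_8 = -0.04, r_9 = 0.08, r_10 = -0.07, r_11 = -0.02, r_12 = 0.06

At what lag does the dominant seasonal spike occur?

The largest autocorrelation is r_3 = 0.38, with a weaker echo at lag 6 (0.15); the remaining lags stay at or below 0.12.
The dominant spike at lag 3 indicates a seasonal period of 3.

3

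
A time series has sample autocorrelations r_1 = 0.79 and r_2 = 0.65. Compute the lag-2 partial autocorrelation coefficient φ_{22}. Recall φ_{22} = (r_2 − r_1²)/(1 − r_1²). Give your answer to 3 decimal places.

φ_{22} = (r_2 − r_1²) / (1 − r_1²)
r_1² = (0.79)² = 0.6241
Numerator = 0.65 − 0.6241 = 0.0259; denominator = 1 − 0.6241 = 0.3759
φ_{22} = 0.0259 / 0.3759 = 0.069

0.069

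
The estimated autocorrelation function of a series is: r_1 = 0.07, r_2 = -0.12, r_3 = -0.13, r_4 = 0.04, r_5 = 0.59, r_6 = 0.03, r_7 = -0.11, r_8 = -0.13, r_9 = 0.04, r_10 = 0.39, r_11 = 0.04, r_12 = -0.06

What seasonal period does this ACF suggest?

The largest autocorrelation is r_5 = 0.59, with a weaker echo at lag 10 (0.39); the remaining lags stay at or below 0.07.
The dominant spike at lag 5 indicates a seasonal period of 5.

5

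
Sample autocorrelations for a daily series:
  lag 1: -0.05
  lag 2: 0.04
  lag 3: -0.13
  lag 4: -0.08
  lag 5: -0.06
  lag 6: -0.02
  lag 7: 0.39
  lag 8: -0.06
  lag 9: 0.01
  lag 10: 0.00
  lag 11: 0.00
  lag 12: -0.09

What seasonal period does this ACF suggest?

7

The largest autocorrelation is r_7 = 0.39; the remaining lags stay at or below 0.04.
The dominant spike at lag 7 indicates a seasonal period of 7.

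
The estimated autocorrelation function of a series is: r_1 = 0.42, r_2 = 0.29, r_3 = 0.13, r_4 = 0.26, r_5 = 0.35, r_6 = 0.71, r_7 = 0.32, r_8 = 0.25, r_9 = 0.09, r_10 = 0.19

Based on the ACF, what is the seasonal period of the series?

6

The largest autocorrelation is r_6 = 0.71; the remaining lags stay at or below 0.42. The elevated value at lag 1 (0.42), dropping to 0.29 at lag 2, reflects decaying short-term dependence rather than seasonality.
The dominant spike at lag 6 indicates a seasonal period of 6.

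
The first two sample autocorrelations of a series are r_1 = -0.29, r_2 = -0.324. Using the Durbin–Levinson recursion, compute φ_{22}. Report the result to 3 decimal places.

-0.446

φ_{22} = (r_2 − r_1²) / (1 − r_1²)
r_1² = (-0.29)² = 0.0841
Numerator = -0.324 − 0.0841 = -0.4081; denominator = 1 − 0.0841 = 0.9159
φ_{22} = -0.4081 / 0.9159 = -0.446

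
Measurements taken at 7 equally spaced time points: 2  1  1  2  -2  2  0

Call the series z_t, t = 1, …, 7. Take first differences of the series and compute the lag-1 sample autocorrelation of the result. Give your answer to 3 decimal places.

First differences Δz: -1, 0, 1, -4, 4, -2
Mean of differences = -0.3333
Numerator Σ(Δz_t−Δz̄)(Δz_{t+1}−Δz̄) = -27.7778
Denominator Σ(Δz_t−Δz̄)² = 37.3333
r_1(Δz) = -27.7778 / 37.3333 = -0.744

-0.744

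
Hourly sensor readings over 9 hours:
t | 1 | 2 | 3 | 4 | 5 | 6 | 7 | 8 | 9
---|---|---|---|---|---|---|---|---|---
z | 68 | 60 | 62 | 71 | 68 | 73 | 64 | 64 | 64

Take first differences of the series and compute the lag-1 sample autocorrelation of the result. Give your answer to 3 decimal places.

-0.318

First differences Δz: -8, 2, 9, -3, 5, -9, 0, 0
Mean of differences = -0.5000
Numerator Σ(Δz_t−Δz̄)(Δz_{t+1}−Δz̄) = -83.2500
Denominator Σ(Δz_t−Δz̄)² = 262.0000
r_1(Δz) = -83.2500 / 262.0000 = -0.318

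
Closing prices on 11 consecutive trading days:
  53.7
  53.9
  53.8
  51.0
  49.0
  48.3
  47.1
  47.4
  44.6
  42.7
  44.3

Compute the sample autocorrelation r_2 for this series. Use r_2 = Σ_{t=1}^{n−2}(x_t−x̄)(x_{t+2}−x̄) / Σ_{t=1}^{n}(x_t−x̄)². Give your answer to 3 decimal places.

0.441

Mean x̄ = (53.7 + 53.9 + 53.8 + 51.0 + 49.0 + 48.3 + 47.1 + 47.4 + 44.6 + 42.7 + 44.3)/11 = 48.7091
Numerator Σ_{t=1}^{9}(x_t−x̄)(x_{t+2}−x̄) = 70.5071
Denominator Σ(x_t−x̄)² = 160.0091
r_2 = 70.5071 / 160.0091 = 0.441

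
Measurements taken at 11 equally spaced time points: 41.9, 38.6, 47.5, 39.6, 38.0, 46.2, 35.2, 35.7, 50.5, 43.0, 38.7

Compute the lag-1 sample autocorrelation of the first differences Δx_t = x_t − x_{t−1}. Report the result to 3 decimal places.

First differences Δx: -3.3, 8.9, -7.9, -1.6, 8.2, -11.0, 0.5, 14.8, -7.5, -4.3
Mean of differences = -0.3200
Numerator Σ(Δx_t−Δx̄)(Δx_{t+1}−Δx̄) = -265.9044
Denominator Σ(Δx_t−Δx̄)² = 636.3160
r_1(Δx) = -265.9044 / 636.3160 = -0.418

-0.418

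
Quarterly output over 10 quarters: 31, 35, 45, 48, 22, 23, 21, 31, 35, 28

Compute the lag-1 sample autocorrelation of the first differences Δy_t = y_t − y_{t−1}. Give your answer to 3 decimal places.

First differences Δy: 4, 10, 3, -26, 1, -2, 10, 4, -7
Mean of differences = -0.3333
Numerator Σ(Δy_t−Δȳ)(Δy_{t+1}−Δȳ) = -44.1111
Denominator Σ(Δy_t−Δȳ)² = 970.0000
r_1(Δy) = -44.1111 / 970.0000 = -0.045

-0.045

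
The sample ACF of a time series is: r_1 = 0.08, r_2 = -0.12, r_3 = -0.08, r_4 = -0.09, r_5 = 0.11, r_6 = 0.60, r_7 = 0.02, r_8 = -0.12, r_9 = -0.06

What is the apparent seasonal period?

6

The largest autocorrelation is r_6 = 0.60; the remaining lags stay at or below 0.11.
The dominant spike at lag 6 indicates a seasonal period of 6.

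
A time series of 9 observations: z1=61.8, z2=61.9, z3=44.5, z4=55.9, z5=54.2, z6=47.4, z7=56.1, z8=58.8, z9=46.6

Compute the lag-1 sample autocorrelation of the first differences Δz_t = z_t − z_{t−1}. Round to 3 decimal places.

-0.418

First differences Δz: 0.1, -17.4, 11.4, -1.7, -6.8, 8.7, 2.7, -12.2
Mean of differences = -1.9000
Numerator Σ(Δz_t−Δz̄)(Δz_{t+1}−Δz̄) = -286.0300
Denominator Σ(Δz_t−Δz̄)² = 684.8000
r_1(Δz) = -286.0300 / 684.8000 = -0.418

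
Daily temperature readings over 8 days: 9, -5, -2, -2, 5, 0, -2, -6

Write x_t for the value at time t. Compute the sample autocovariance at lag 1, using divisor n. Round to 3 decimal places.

Mean x̄ = (9 − 5 − 2 − 2 + 5 + 0 − 2 − 6)/8 = -0.3750
Deviations: 9.3750, -4.6250, -1.6250, -1.6250, 5.3750, 0.3750, -1.6250, -5.6250
Σ_{t=1}^{7}(x_t−x̄)(x_{t+1}−x̄) = -31.3906
γ_1 = -31.3906 / 8 = -3.924

-3.924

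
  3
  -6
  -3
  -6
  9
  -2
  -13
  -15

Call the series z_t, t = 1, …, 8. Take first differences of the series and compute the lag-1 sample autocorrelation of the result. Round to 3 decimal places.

First differences Δz: -9, 3, -3, 15, -11, -11, -2
Mean of differences = -2.5714
Numerator Σ(Δz_t−Δz̄)(Δz_{t+1}−Δz̄) = -127.6122
Denominator Σ(Δz_t−Δz̄)² = 523.7143
r_1(Δz) = -127.6122 / 523.7143 = -0.244

-0.244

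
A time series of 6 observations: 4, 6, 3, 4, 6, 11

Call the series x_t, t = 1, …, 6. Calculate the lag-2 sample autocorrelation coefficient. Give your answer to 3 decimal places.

-0.142

Mean x̄ = (4 + 6 + 3 + 4 + 6 + 11)/6 = 5.6667
Deviations from mean: -1.6667, 0.3333, -2.6667, -1.6667, 0.3333, 5.3333
Numerator Σ_{t=1}^{4}(x_t−x̄)(x_{t+2}−x̄) = -5.8889
Denominator Σ(x_t−x̄)² = 41.3333
r_2 = -5.8889 / 41.3333 = -0.142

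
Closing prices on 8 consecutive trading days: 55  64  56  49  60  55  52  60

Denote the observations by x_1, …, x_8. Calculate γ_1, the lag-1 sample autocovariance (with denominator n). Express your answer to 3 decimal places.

Mean x̄ = (55 + 64 + 56 + 49 + 60 + 55 + 52 + 60)/8 = 56.3750
Deviations: -1.3750, 7.6250, -0.3750, -7.3750, 3.6250, -1.3750, -4.3750, 3.6250
Σ_{t=1}^{7}(x_t−x̄)(x_{t+1}−x̄) = -52.1406
γ_1 = -52.1406 / 8 = -6.518

-6.518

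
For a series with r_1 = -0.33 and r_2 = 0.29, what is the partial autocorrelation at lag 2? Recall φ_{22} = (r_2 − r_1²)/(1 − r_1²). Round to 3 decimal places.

φ_{22} = (r_2 − r_1²) / (1 − r_1²)
r_1² = (-0.33)² = 0.1089
Numerator = 0.29 − 0.1089 = 0.1811; denominator = 1 − 0.1089 = 0.8911
φ_{22} = 0.1811 / 0.8911 = 0.203

0.203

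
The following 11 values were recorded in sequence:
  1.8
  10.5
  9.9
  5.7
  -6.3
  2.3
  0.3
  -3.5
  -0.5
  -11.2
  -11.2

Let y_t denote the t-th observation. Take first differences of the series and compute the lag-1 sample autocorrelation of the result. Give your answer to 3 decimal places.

-0.317

First differences Δy: 8.7, -0.6, -4.2, -12.0, 8.6, -2.0, -3.8, 3.0, -10.7, 0.0
Mean of differences = -1.3000
Numerator Σ(Δy_t−Δȳ)(Δy_{t+1}−Δȳ) = -138.5000
Denominator Σ(Δy_t−Δȳ)² = 436.6800
r_1(Δy) = -138.5000 / 436.6800 = -0.317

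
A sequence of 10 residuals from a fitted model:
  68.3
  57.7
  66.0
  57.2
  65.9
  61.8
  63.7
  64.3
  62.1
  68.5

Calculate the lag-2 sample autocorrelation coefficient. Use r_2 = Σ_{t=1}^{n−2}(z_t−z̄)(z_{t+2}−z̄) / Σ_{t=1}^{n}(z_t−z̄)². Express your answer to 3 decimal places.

Mean z̄ = (68.3 + 57.7 + 66.0 + 57.2 + 65.9 + 61.8 + 63.7 + 64.3 + 62.1 + 68.5)/10 = 63.5500
Numerator Σ_{t=1}^{8}(z_t−z̄)(z_{t+2}−z̄) = 68.1900
Denominator Σ(z_t−z̄)² = 138.8850
r_2 = 68.1900 / 138.8850 = 0.491

0.491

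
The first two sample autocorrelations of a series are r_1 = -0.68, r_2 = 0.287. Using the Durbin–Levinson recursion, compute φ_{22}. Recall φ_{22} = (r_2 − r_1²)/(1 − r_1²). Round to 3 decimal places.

φ_{22} = (r_2 − r_1²) / (1 − r_1²)
r_1² = (-0.68)² = 0.4624
Numerator = 0.287 − 0.4624 = -0.1754; denominator = 1 − 0.4624 = 0.5376
φ_{22} = -0.1754 / 0.5376 = -0.326

-0.326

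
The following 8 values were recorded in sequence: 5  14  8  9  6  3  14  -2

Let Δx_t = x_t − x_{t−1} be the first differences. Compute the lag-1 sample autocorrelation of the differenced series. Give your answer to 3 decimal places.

First differences Δx: 9, -6, 1, -3, -3, 11, -16
Mean of differences = -1.0000
Numerator Σ(Δx_t−Δx̄)(Δx_{t+1}−Δx̄) = -264.0000
Denominator Σ(Δx_t−Δx̄)² = 506.0000
r_1(Δx) = -264.0000 / 506.0000 = -0.522

-0.522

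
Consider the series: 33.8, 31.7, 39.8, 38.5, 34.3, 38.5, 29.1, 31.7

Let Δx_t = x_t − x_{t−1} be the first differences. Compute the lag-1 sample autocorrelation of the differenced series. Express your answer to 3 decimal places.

First differences Δx: -2.1, 8.1, -1.3, -4.2, 4.2, -9.4, 2.6
Mean of differences = -0.3000
Numerator Σ(Δx_t−Δx̄)(Δx_{t+1}−Δx̄) = -104.5100
Denominator Σ(Δx_t−Δx̄)² = 201.4800
r_1(Δx) = -104.5100 / 201.4800 = -0.519

-0.519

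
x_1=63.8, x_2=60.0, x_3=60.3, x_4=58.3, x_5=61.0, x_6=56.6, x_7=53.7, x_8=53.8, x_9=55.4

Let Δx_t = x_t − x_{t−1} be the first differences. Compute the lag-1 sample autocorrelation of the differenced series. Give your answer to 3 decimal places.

First differences Δx: -3.8, 0.3, -2.0, 2.7, -4.4, -2.9, 0.1, 1.6
Mean of differences = -1.0500
Numerator Σ(Δx_t−Δx̄)(Δx_{t+1}−Δx̄) = -14.0025
Denominator Σ(Δx_t−Δx̄)² = 47.3400
r_1(Δx) = -14.0025 / 47.3400 = -0.296

-0.296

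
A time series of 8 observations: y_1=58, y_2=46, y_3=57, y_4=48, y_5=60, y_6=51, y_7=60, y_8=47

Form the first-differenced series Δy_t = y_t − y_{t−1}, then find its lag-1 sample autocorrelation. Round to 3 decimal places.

-0.778

First differences Δy: -12, 11, -9, 12, -9, 9, -13
Mean of differences = -1.5714
Numerator Σ(Δy_t−Δȳ)(Δy_{t+1}−Δȳ) = -625.4694
Denominator Σ(Δy_t−Δȳ)² = 803.7143
r_1(Δy) = -625.4694 / 803.7143 = -0.778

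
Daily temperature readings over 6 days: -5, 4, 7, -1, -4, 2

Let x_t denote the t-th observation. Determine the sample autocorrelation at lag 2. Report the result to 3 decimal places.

Mean x̄ = (-5 + 4 + 7 − 1 − 4 + 2)/6 = 0.5000
Deviations from mean: -5.5000, 3.5000, 6.5000, -1.5000, -4.5000, 1.5000
Σ(x_t−x̄)(x_{t+2}−x̄) = (-35.7500) + (-5.2500) + (-29.2500) + (-2.2500) = -72.5000
Denominator Σ(x_t−x̄)² = 109.5000
r_2 = -72.5000 / 109.5000 = -0.662

-0.662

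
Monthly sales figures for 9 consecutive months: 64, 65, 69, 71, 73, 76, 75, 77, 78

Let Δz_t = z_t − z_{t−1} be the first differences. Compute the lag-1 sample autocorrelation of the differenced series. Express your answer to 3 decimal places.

-0.327

First differences Δz: 1, 4, 2, 2, 3, -1, 2, 1
Mean of differences = 1.7500
Numerator Σ(Δz_t−Δz̄)(Δz_{t+1}−Δz̄) = -5.0625
Denominator Σ(Δz_t−Δz̄)² = 15.5000
r_1(Δz) = -5.0625 / 15.5000 = -0.327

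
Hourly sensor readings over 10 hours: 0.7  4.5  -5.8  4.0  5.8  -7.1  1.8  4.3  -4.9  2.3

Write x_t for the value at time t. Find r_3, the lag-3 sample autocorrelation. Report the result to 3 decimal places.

Mean x̄ = (0.7 + 4.5 − 5.8 + 4.0 + 5.8 − 7.1 + 1.8 + 4.3 − 4.9 + 2.3)/10 = 0.5600
Numerator Σ_{t=1}^{7}(x_t−x̄)(x_{t+3}−x̄) = 137.6892
Denominator Σ(x_t−x̄)² = 202.3240
r_3 = 137.6892 / 202.3240 = 0.681

0.681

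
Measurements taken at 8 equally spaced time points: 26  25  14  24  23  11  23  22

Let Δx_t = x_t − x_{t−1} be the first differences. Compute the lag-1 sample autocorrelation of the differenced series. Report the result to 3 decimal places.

First differences Δx: -1, -11, 10, -1, -12, 12, -1
Mean of differences = -0.5714
Numerator Σ(Δx_t−Δx̄)(Δx_{t+1}−Δx̄) = -254.4694
Denominator Σ(Δx_t−Δx̄)² = 509.7143
r_1(Δx) = -254.4694 / 509.7143 = -0.499

-0.499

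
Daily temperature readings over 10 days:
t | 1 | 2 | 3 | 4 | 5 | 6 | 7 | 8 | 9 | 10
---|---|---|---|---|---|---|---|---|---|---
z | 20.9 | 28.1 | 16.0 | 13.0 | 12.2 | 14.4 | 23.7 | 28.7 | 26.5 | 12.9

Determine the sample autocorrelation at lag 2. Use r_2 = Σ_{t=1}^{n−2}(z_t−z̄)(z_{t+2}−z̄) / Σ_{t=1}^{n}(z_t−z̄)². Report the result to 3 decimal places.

Mean z̄ = (20.9 + 28.1 + 16.0 + 13.0 + 12.2 + 14.4 + 23.7 + 28.7 + 26.5 + 12.9)/10 = 19.6400
Numerator Σ_{t=1}^{8}(z_t−z̄)(z_{t+2}−z̄) = -109.7792
Denominator Σ(z_t−z̄)² = 404.3640
r_2 = -109.7792 / 404.3640 = -0.271

-0.271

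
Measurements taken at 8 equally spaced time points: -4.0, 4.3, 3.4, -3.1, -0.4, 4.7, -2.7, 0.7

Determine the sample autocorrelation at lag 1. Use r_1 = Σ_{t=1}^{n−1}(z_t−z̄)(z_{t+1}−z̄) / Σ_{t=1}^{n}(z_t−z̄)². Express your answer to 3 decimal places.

Mean z̄ = (-4.0 + 4.3 + 3.4 − 3.1 − 0.4 + 4.7 − 2.7 + 0.7)/8 = 0.3625
Deviations from mean: -4.3625, 3.9375, 3.0375, -3.4625, -0.7625, 4.3375, -3.0625, 0.3375
Numerator Σ_{t=1}^{7}(z_t−z̄)(z_{t+1}−z̄) = -30.7189
Denominator Σ(z_t−z̄)² = 84.6388
r_1 = -30.7189 / 84.6388 = -0.363

-0.363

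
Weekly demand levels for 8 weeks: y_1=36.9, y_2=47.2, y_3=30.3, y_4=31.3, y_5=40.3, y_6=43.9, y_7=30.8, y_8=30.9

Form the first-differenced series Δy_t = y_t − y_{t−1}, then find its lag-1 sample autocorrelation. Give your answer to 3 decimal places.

First differences Δy: 10.3, -16.9, 1.0, 9.0, 3.6, -13.1, 0.1
Mean of differences = -0.8571
Numerator Σ(Δy_t−Δȳ)(Δy_{t+1}−Δȳ) = -212.8318
Denominator Σ(Δy_t−Δȳ)² = 653.1371
r_1(Δy) = -212.8318 / 653.1371 = -0.326

-0.326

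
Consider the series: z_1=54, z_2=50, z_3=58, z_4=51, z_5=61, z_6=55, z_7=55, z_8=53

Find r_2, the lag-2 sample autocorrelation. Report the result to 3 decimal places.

Mean z̄ = (54 + 50 + 58 + 51 + 61 + 55 + 55 + 53)/8 = 54.6250
Deviations from mean: -0.6250, -4.6250, 3.3750, -3.6250, 6.3750, 0.3750, 0.3750, -1.6250
Σ(z_t−z̄)(z_{t+2}−z̄) = (-2.1094) + (16.7656) + (21.5156) + (-1.3594) + (2.3906) + (-0.6094) = 36.5938
Denominator Σ(z_t−z̄)² = 89.8750
r_2 = 36.5938 / 89.8750 = 0.407

0.407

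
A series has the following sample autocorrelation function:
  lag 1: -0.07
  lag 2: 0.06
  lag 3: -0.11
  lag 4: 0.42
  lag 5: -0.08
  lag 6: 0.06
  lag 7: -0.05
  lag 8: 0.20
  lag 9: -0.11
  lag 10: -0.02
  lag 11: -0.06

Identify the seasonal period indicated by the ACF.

The largest autocorrelation is r_4 = 0.42, with a weaker echo at lag 8 (0.20); the remaining lags stay at or below 0.06.
The dominant spike at lag 4 indicates a seasonal period of 4.

4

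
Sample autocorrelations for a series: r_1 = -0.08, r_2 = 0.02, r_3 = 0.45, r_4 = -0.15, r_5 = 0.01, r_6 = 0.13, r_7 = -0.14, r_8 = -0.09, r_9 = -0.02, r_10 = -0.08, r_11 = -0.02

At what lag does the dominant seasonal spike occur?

3

The largest autocorrelation is r_3 = 0.45; the remaining lags stay at or below 0.13.
The dominant spike at lag 3 indicates a seasonal period of 3.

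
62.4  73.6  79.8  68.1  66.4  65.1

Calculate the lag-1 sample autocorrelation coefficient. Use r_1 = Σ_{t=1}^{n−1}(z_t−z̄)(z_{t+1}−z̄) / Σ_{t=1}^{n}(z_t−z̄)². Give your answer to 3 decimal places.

0.094

Mean z̄ = (62.4 + 73.6 + 79.8 + 68.1 + 66.4 + 65.1)/6 = 69.2333
Numerator Σ_{t=1}^{5}(z_t−z̄)(z_{t+1}−z̄) = 19.2489
Denominator Σ(z_t−z̄)² = 203.8133
r_1 = 19.2489 / 203.8133 = 0.094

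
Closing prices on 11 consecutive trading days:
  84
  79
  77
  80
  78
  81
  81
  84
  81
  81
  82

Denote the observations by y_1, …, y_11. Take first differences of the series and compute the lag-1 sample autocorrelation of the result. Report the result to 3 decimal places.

-0.239

First differences Δy: -5, -2, 3, -2, 3, 0, 3, -3, 0, 1
Mean of differences = -0.2000
Numerator Σ(Δy_t−Δȳ)(Δy_{t+1}−Δȳ) = -16.6400
Denominator Σ(Δy_t−Δȳ)² = 69.6000
r_1(Δy) = -16.6400 / 69.6000 = -0.239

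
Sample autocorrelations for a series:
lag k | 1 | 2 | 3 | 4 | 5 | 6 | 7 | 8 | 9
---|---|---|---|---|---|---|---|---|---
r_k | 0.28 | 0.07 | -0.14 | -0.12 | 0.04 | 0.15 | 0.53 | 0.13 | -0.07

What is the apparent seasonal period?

The largest autocorrelation is r_7 = 0.53; the remaining lags stay at or below 0.28. The elevated value at lag 1 (0.28), dropping to 0.07 at lag 2, reflects decaying short-term dependence rather than seasonality.
The dominant spike at lag 7 indicates a seasonal period of 7.

7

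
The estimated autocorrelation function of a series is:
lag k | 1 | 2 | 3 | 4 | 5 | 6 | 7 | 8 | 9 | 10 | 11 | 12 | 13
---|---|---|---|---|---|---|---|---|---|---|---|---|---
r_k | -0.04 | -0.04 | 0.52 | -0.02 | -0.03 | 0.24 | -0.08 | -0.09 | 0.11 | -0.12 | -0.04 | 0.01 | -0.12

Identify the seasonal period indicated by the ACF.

3

The largest autocorrelation is r_3 = 0.52, with a weaker echo at lag 6 (0.24); the remaining lags stay at or below 0.11.
The dominant spike at lag 3 indicates a seasonal period of 3.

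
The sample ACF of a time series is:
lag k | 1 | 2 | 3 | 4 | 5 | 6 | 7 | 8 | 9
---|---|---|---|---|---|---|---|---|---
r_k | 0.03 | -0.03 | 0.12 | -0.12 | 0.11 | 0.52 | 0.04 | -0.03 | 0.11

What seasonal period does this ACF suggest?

The largest autocorrelation is r_6 = 0.52; the remaining lags stay at or below 0.12.
The dominant spike at lag 6 indicates a seasonal period of 6.

6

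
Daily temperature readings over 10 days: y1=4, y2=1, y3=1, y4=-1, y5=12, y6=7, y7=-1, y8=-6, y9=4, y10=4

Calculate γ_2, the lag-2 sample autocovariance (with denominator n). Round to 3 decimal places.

-11.650

Mean ȳ = (4 + 1 + 1 − 1 + 12 + 7 − 1 − 6 + 4 + 4)/10 = 2.5000
Σ_{t=1}^{8}(y_t−ȳ)(y_{t+2}−ȳ) = -116.5000
γ_2 = -116.5000 / 10 = -11.650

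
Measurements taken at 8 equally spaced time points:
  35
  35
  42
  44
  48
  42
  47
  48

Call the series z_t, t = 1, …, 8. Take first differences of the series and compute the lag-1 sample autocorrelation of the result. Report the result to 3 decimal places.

First differences Δz: 0, 7, 2, 4, -6, 5, 1
Mean of differences = 1.8571
Numerator Σ(Δz_t−Δz̄)(Δz_{t+1}−Δz̄) = -52.7347
Denominator Σ(Δz_t−Δz̄)² = 106.8571
r_1(Δz) = -52.7347 / 106.8571 = -0.494

-0.494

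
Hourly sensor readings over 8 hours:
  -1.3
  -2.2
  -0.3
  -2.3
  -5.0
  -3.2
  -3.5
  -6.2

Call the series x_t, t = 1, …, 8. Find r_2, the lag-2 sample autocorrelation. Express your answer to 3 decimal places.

Mean x̄ = (-1.3 − 2.2 − 0.3 − 2.3 − 5.0 − 3.2 − 3.5 − 6.2)/8 = -3.0000
Deviations from mean: 1.7000, 0.8000, 2.7000, 0.7000, -2.0000, -0.2000, -0.5000, -3.2000
Σ(x_t−x̄)(x_{t+2}−x̄) = (4.5900) + (0.5600) + (-5.4000) + (-0.1400) + (1.0000) + (0.6400) = 1.2500
Denominator Σ(x_t−x̄)² = 25.8400
r_2 = 1.2500 / 25.8400 = 0.048

0.048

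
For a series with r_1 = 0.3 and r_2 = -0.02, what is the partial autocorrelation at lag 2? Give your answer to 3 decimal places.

φ_{22} = (r_2 − r_1²) / (1 − r_1²)
r_1² = (0.3)² = 0.09
Numerator = -0.02 − 0.0900 = -0.1100; denominator = 1 − 0.0900 = 0.9100
φ_{22} = -0.1100 / 0.9100 = -0.121

-0.121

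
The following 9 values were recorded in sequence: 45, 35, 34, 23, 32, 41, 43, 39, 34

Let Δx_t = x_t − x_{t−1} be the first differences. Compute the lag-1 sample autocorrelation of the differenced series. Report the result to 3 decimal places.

0.088

First differences Δx: -10, -1, -11, 9, 9, 2, -4, -5
Mean of differences = -1.3750
Numerator Σ(Δx_t−Δx̄)(Δx_{t+1}−Δx̄) = 36.6094
Denominator Σ(Δx_t−Δx̄)² = 413.8750
r_1(Δx) = 36.6094 / 413.8750 = 0.088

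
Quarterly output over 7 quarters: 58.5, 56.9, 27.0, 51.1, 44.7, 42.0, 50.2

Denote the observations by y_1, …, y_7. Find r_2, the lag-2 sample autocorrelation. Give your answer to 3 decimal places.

Mean ȳ = (58.5 + 56.9 + 27.0 + 51.1 + 44.7 + 42.0 + 50.2)/7 = 47.2000
Deviations from mean: 11.3000, 9.7000, -20.2000, 3.9000, -2.5000, -5.2000, 3.0000
Σ(y_t−ȳ)(y_{t+2}−ȳ) = (-228.2600) + (37.8300) + (50.5000) + (-20.2800) + (-7.5000) = -167.7100
Denominator Σ(y_t−ȳ)² = 687.3200
r_2 = -167.7100 / 687.3200 = -0.244

-0.244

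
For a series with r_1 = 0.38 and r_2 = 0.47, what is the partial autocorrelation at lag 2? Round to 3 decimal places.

φ_{22} = (r_2 − r_1²) / (1 − r_1²)
r_1² = (0.38)² = 0.1444
Numerator = 0.47 − 0.1444 = 0.3256; denominator = 1 − 0.1444 = 0.8556
φ_{22} = 0.3256 / 0.8556 = 0.381

0.381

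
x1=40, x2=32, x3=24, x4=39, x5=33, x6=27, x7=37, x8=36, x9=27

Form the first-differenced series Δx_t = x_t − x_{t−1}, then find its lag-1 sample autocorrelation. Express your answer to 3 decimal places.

First differences Δx: -8, -8, 15, -6, -6, 10, -1, -9
Mean of differences = -1.6250
Numerator Σ(Δx_t−Δx̄)(Δx_{t+1}−Δx̄) = -167.1406
Denominator Σ(Δx_t−Δx̄)² = 585.8750
r_1(Δx) = -167.1406 / 585.8750 = -0.285

-0.285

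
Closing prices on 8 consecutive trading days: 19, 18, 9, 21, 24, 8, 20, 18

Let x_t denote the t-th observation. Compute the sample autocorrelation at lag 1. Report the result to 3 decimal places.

Mean x̄ = (19 + 18 + 9 + 21 + 24 + 8 + 20 + 18)/8 = 17.1250
Deviations from mean: 1.8750, 0.8750, -8.1250, 3.8750, 6.8750, -9.1250, 2.8750, 0.8750
Numerator Σ_{t=1}^{7}(x_t−x̄)(x_{t+1}−x̄) = -96.7656
Denominator Σ(x_t−x̄)² = 224.8750
r_1 = -96.7656 / 224.8750 = -0.430

-0.430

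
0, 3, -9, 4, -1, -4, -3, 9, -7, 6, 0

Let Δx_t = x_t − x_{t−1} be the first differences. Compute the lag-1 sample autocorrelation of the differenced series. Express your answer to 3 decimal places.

First differences Δx: 3, -12, 13, -5, -3, 1, 12, -16, 13, -6
Mean of differences = 0.0000
Numerator Σ(Δx_t−Δx̄)(Δx_{t+1}−Δx̄) = -711.0000
Denominator Σ(Δx_t−Δx̄)² = 962.0000
r_1(Δx) = -711.0000 / 962.0000 = -0.739

-0.739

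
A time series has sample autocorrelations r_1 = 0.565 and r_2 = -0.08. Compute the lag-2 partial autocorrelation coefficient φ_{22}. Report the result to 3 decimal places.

φ_{22} = (r_2 − r_1²) / (1 − r_1²)
r_1² = (0.565)² = 0.319225
Numerator = -0.08 − 0.3192 = -0.3992; denominator = 1 − 0.3192 = 0.6808
φ_{22} = -0.3992 / 0.6808 = -0.586

-0.586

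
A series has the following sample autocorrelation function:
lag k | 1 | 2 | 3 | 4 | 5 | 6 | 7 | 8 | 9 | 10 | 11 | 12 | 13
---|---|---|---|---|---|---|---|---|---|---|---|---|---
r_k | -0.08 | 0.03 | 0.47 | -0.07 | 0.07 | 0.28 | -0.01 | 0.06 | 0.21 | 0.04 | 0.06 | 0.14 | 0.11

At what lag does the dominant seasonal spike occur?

3

The largest autocorrelation is r_3 = 0.47, with weaker echoes at lags 6 (0.28) and 9 (0.21); the remaining lags stay at or below 0.14.
The dominant spike at lag 3 indicates a seasonal period of 3.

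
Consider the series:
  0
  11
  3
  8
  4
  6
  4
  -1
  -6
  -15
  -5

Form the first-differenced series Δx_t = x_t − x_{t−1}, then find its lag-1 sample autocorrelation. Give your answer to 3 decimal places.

First differences Δx: 11, -8, 5, -4, 2, -2, -5, -5, -9, 10
Mean of differences = -0.5000
Numerator Σ(Δx_t−Δx̄)(Δx_{t+1}−Δx̄) = -183.2500
Denominator Σ(Δx_t−Δx̄)² = 462.5000
r_1(Δx) = -183.2500 / 462.5000 = -0.396

-0.396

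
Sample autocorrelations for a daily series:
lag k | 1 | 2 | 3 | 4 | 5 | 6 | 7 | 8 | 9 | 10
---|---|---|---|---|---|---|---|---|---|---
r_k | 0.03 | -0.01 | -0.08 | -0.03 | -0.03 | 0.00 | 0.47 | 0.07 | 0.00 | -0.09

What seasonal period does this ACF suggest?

7

The largest autocorrelation is r_7 = 0.47; the remaining lags stay at or below 0.07.
The dominant spike at lag 7 indicates a seasonal period of 7.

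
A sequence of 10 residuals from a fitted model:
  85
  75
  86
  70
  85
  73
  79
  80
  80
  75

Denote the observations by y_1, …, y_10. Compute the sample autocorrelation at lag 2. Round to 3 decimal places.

Mean ȳ = (85 + 75 + 86 + 70 + 85 + 73 + 79 + 80 + 80 + 75)/10 = 78.8000
Numerator Σ_{t=1}^{8}(y_t−ȳ)(y_{t+2}−ȳ) = 163.7200
Denominator Σ(y_t−ȳ)² = 271.6000
r_2 = 163.7200 / 271.6000 = 0.603

0.603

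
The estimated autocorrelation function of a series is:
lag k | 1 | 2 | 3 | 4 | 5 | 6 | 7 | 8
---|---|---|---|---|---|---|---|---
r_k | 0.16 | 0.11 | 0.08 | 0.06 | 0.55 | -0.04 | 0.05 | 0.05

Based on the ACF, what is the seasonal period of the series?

The largest autocorrelation is r_5 = 0.55; the remaining lags stay at or below 0.16.
The dominant spike at lag 5 indicates a seasonal period of 5.

5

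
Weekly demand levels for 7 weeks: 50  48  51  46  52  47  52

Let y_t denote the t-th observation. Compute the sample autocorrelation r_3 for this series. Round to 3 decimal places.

Mean ȳ = (50 + 48 + 51 + 46 + 52 + 47 + 52)/7 = 49.4286
Deviations from mean: 0.5714, -1.4286, 1.5714, -3.4286, 2.5714, -2.4286, 2.5714
Σ(y_t−ȳ)(y_{t+3}−ȳ) = (-1.9592) + (-3.6735) + (-3.8163) + (-8.8163) = -18.2653
Denominator Σ(y_t−ȳ)² = 35.7143
r_3 = -18.2653 / 35.7143 = -0.511

-0.511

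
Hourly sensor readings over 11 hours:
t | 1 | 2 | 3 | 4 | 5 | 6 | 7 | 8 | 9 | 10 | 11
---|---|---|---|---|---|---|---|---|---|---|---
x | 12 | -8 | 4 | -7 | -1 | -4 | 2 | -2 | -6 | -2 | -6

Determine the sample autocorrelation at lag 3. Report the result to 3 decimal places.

-0.289

Mean x̄ = (12 − 8 + 4 − 7 − 1 − 4 + 2 − 2 − 6 − 2 − 6)/11 = -1.6364
Numerator Σ_{t=1}^{8}(x_t−x̄)(x_{t+3}−x̄) = -99.6694
Denominator Σ(x_t−x̄)² = 344.5455
r_3 = -99.6694 / 344.5455 = -0.289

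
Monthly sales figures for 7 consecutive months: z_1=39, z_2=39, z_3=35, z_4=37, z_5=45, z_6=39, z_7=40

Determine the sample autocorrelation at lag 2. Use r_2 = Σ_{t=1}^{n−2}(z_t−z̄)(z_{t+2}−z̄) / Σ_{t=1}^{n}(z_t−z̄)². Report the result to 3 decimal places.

-0.317

Mean z̄ = (39 + 39 + 35 + 37 + 45 + 39 + 40)/7 = 39.1429
Deviations from mean: -0.1429, -0.1429, -4.1429, -2.1429, 5.8571, -0.1429, 0.8571
Σ(z_t−z̄)(z_{t+2}−z̄) = (0.5918) + (0.3061) + (-24.2653) + (0.3061) + (5.0204) = -18.0408
Denominator Σ(z_t−z̄)² = 56.8571
r_2 = -18.0408 / 56.8571 = -0.317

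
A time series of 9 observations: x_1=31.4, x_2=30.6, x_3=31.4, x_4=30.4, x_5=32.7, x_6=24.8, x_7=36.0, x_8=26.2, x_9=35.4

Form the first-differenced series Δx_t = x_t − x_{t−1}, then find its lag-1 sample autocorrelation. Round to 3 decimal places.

-0.824

First differences Δx: -0.8, 0.8, -1.0, 2.3, -7.9, 11.2, -9.8, 9.2
Mean of differences = 0.5000
Numerator Σ(Δx_t−Δx̄)(Δx_{t+1}−Δx̄) = -308.3600
Denominator Σ(Δx_t−Δx̄)² = 374.1000
r_1(Δx) = -308.3600 / 374.1000 = -0.824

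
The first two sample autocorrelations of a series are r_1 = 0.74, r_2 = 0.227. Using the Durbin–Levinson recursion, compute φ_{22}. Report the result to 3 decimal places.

φ_{22} = (r_2 − r_1²) / (1 − r_1²)
r_1² = (0.74)² = 0.5476
Numerator = 0.227 − 0.5476 = -0.3206; denominator = 1 − 0.5476 = 0.4524
φ_{22} = -0.3206 / 0.4524 = -0.709

-0.709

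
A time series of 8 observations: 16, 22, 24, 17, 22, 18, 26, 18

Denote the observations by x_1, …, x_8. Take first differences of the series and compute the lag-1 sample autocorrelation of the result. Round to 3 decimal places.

-0.599

First differences Δx: 6, 2, -7, 5, -4, 8, -8
Mean of differences = 0.2857
Numerator Σ(Δx_t−Δx̄)(Δx_{t+1}−Δx̄) = -154.2245
Denominator Σ(Δx_t−Δx̄)² = 257.4286
r_1(Δx) = -154.2245 / 257.4286 = -0.599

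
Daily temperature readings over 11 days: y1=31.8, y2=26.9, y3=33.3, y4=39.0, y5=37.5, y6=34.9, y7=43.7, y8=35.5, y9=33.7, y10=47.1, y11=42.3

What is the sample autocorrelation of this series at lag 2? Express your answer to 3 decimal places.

Mean ȳ = (31.8 + 26.9 + 33.3 + 39.0 + 37.5 + 34.9 + 43.7 + 35.5 + 33.7 + 47.1 + 42.3)/11 = 36.8818
Numerator Σ_{t=1}^{9}(y_t−ȳ)(y_{t+2}−ȳ) = -55.4534
Denominator Σ(y_t−ȳ)² = 339.3764
r_2 = -55.4534 / 339.3764 = -0.163

-0.163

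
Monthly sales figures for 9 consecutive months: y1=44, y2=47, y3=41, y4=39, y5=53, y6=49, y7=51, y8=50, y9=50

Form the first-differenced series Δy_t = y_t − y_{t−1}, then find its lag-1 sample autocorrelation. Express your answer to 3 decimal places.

-0.393

First differences Δy: 3, -6, -2, 14, -4, 2, -1, 0
Mean of differences = 0.7500
Numerator Σ(Δy_t−Δȳ)(Δy_{t+1}−Δȳ) = -102.8125
Denominator Σ(Δy_t−Δȳ)² = 261.5000
r_1(Δy) = -102.8125 / 261.5000 = -0.393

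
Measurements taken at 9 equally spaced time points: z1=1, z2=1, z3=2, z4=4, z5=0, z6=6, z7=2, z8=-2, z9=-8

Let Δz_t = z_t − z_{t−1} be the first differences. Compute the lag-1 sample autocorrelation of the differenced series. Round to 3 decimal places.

-0.162

First differences Δz: 0, 1, 2, -4, 6, -4, -4, -6
Mean of differences = -1.1250
Numerator Σ(Δz_t−Δz̄)(Δz_{t+1}−Δz̄) = -18.6406
Denominator Σ(Δz_t−Δz̄)² = 114.8750
r_1(Δz) = -18.6406 / 114.8750 = -0.162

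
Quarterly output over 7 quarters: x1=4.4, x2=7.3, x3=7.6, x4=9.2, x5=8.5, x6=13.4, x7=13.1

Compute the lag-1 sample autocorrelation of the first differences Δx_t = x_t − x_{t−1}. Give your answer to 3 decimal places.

-0.678

First differences Δx: 2.9, 0.3, 1.6, -0.7, 4.9, -0.3
Mean of differences = 1.4500
Numerator Σ(Δx_t−Δx̄)(Δx_{t+1}−Δx̄) = -15.6175
Denominator Σ(Δx_t−Δx̄)² = 23.0350
r_1(Δx) = -15.6175 / 23.0350 = -0.678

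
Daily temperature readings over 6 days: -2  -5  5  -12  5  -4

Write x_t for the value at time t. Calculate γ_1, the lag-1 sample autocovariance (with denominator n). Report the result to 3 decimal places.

-29.144

Mean x̄ = (-2 − 5 + 5 − 12 + 5 − 4)/6 = -2.1667
Deviations: 0.1667, -2.8333, 7.1667, -9.8333, 7.1667, -1.8333
Σ_{t=1}^{5}(x_t−x̄)(x_{t+1}−x̄) = -174.8611
γ_1 = -174.8611 / 6 = -29.144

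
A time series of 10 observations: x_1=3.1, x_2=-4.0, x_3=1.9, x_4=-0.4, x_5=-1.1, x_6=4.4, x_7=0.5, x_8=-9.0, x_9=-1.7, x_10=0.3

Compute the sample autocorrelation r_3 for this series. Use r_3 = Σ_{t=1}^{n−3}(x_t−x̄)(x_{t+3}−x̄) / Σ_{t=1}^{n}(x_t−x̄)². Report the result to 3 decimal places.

0.114

Mean x̄ = (3.1 − 4.0 + 1.9 − 0.4 − 1.1 + 4.4 + 0.5 − 9.0 − 1.7 + 0.3)/10 = -0.6000
Numerator Σ_{t=1}^{7}(x_t−x̄)(x_{t+3}−x̄) = 14.8500
Denominator Σ(x_t−x̄)² = 130.5800
r_3 = 14.8500 / 130.5800 = 0.114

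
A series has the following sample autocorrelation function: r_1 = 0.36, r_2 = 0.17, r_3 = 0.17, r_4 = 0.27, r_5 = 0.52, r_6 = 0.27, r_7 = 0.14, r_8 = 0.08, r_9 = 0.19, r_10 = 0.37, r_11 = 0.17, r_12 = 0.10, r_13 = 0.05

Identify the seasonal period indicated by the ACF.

5

The largest autocorrelation is r_5 = 0.52, with a weaker echo at lag 10 (0.37); the remaining lags stay at or below 0.36. The elevated value at lag 1 (0.36), dropping to 0.17 at lag 2, reflects decaying short-term dependence rather than seasonality.
The dominant spike at lag 5 indicates a seasonal period of 5.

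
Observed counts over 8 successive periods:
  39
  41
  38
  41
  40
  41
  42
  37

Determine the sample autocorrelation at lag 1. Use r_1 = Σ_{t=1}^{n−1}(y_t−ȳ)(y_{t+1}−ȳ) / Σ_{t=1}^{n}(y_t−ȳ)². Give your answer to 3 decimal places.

Mean ȳ = (39 + 41 + 38 + 41 + 40 + 41 + 42 + 37)/8 = 39.8750
Deviations from mean: -0.8750, 1.1250, -1.8750, 1.1250, 0.1250, 1.1250, 2.1250, -2.8750
Σ(y_t−ȳ)(y_{t+1}−ȳ) = (-0.9844) + (-2.1094) + (-2.1094) + (0.1406) + (0.1406) + (2.3906) + (-6.1094) = -8.6406
Denominator Σ(y_t−ȳ)² = 20.8750
r_1 = -8.6406 / 20.8750 = -0.414

-0.414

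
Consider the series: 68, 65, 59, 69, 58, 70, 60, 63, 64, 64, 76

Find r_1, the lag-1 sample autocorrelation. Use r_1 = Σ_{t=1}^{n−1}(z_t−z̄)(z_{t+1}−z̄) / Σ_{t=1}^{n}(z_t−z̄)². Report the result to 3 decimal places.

Mean z̄ = (68 + 65 + 59 + 69 + 58 + 70 + 60 + 63 + 64 + 64 + 76)/11 = 65.0909
Numerator Σ_{t=1}^{10}(z_t−z̄)(z_{t+1}−z̄) = -108.8264
Denominator Σ(z_t−z̄)² = 286.9091
r_1 = -108.8264 / 286.9091 = -0.379

-0.379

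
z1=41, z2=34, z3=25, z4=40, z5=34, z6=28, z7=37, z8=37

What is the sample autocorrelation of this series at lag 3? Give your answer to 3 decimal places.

Mean z̄ = (41 + 34 + 25 + 40 + 34 + 28 + 37 + 37)/8 = 34.5000
Σ(z_t−z̄)(z_{t+3}−z̄) = (35.7500) + (0.2500) + (61.7500) + (13.7500) + (-1.2500) = 110.2500
Denominator Σ(z_t−z̄)² = 218.0000
r_3 = 110.2500 / 218.0000 = 0.506

0.506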